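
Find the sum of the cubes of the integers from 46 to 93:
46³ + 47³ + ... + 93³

Use ∑_{k=1}^{n} k³ = [n(n+1)/2]², then subtract the first 45 terms.
∑_{k=1}^{93} k³ = [93×94/2]² = 4371² = 19105641
∑_{k=1}^{45} k³ = [45×46/2]² = 1035² = 1071225
∑_{k=46}^{93} k³ = 19105641 - 1071225 = 18034416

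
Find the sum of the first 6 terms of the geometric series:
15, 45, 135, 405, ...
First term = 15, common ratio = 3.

Sₙ = a(1 - rⁿ) / (1 - r)
S_6 = 15(1 - 3^6) / (1 - 3)
S_6 = 15(1 - 729) / (-2)
S_6 = 5460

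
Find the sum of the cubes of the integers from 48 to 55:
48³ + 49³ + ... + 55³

Use ∑_{k=1}^{n} k³ = [n(n+1)/2]², then subtract the first 47 terms.
∑_{k=1}^{55} k³ = [55×56/2]² = 1540² = 2371600
∑_{k=1}^{47} k³ = [47×48/2]² = 1128² = 1272384
∑_{k=48}^{55} k³ = 2371600 - 1272384 = 1099216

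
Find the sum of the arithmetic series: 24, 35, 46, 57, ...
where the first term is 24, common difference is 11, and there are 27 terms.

Sₙ = n/2 × (first + last)
Last term = a + (n-1)d = 24 + (27-1)×11 = 310
S_27 = 27/2 × (24 + 310)
S_27 = 27/2 × 334 = 4509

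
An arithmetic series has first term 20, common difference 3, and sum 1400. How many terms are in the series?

Using S = n/2 × [2a + (n-1)d]
1400 = n/2 × [2(20) + (n-1)(3)]
1400 = n/2 × [40 + 3n - 3]
2800 = n × [37 + 3n]
3n² + (37)n - 2800 = 0
Discriminant: Δ = (37)² - 4(3)(-2800) = 1369 + 33600 = 34969
√Δ = 187
n = [-(37) + √Δ] / (2·3) = (-37 + 187) / 6 = 150 / 6 = 25
(The negative root is discarded since n must be a positive integer.)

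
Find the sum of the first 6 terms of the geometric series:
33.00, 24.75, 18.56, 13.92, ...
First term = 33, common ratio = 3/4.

Sₙ = a(1 - rⁿ) / (1 - r)
S_6 = 33(1 - (3/4)^6) / (1 - (3/4))
S_6 = 33(1 - (729/4096)) / (1/4)
S_6 = 111111/1024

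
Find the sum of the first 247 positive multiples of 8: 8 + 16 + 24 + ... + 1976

Factor out 8: = 8(1 + 2 + ... + 247) = 8 × n(n+1)/2
= 8 × 247×248/2
= 8 × 30628
= 245024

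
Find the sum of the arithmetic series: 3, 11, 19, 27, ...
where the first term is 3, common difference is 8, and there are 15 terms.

Sₙ = n/2 × (first + last)
Last term = a + (n-1)d = 3 + (15-1)×8 = 115
S_15 = 15/2 × (3 + 115)
S_15 = 15/2 × 118 = 885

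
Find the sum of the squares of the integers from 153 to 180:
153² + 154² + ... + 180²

Use ∑_{k=1}^{n} k² = n(n+1)(2n+1)/6, then subtract the first 152 terms.
∑_{k=1}^{180} k² = 180×181×361/6 = 1960230
∑_{k=1}^{152} k² = 152×153×305/6 = 1182180
∑_{k=153}^{180} k² = 1960230 - 1182180 = 778050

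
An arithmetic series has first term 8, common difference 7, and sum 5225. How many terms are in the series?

Using S = n/2 × [2a + (n-1)d]
5225 = n/2 × [2(8) + (n-1)(7)]
5225 = n/2 × [16 + 7n - 7]
10450 = n × [9 + 7n]
7n² + (9)n - 10450 = 0
Discriminant: Δ = (9)² - 4(7)(-10450) = 81 + 292600 = 292681
√Δ = 541
n = [-(9) + √Δ] / (2·7) = (-9 + 541) / 14 = 532 / 14 = 38
(The negative root is discarded since n must be a positive integer.)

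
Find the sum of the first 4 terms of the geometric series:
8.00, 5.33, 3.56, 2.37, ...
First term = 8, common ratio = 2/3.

Sₙ = a(1 - rⁿ) / (1 - r)
S_4 = 8(1 - (2/3)^4) / (1 - (2/3))
S_4 = 8(1 - (16/81)) / (1/3)
S_4 = 520/27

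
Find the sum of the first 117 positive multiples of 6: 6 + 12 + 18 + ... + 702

Factor out 6: = 6(1 + 2 + ... + 117) = 6 × n(n+1)/2
= 6 × 117×118/2
= 6 × 6903
= 41418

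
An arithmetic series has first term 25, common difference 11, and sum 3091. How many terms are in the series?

Using S = n/2 × [2a + (n-1)d]
3091 = n/2 × [2(25) + (n-1)(11)]
3091 = n/2 × [50 + 11n - 11]
6182 = n × [39 + 11n]
11n² + (39)n - 6182 = 0
Discriminant: Δ = (39)² - 4(11)(-6182) = 1521 + 272008 = 273529
√Δ = 523
n = [-(39) + √Δ] / (2·11) = (-39 + 523) / 22 = 484 / 22 = 22
(The negative root is discarded since n must be a positive integer.)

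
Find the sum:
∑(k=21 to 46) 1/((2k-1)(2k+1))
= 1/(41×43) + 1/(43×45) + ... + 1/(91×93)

Partial fractions: 1/((2k-1)(2k+1)) = (1/2)[1/(2k-1) - 1/(2k+1)]
The series telescopes:
= (1/2)[1/41 - 1/93]
= 26/3813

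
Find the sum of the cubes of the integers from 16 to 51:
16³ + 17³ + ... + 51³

Use ∑_{k=1}^{n} k³ = [n(n+1)/2]², then subtract the first 15 terms.
∑_{k=1}^{51} k³ = [51×52/2]² = 1326² = 1758276
∑_{k=1}^{15} k³ = [15×16/2]² = 120² = 14400
∑_{k=16}^{51} k³ = 1758276 - 14400 = 1743876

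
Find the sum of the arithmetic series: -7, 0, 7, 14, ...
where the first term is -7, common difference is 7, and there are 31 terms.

Sₙ = n/2 × (first + last)
Last term = a + (n-1)d = -7 + (31-1)×7 = 203
S_31 = 31/2 × (-7 + 203)
S_31 = 31/2 × 196 = 3038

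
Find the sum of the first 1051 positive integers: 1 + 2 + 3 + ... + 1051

Formula: ∑k = n(n+1)/2
= 1051×1052/2
= 1105652/2
= 552826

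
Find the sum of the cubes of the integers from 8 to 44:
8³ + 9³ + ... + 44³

Use ∑_{k=1}^{n} k³ = [n(n+1)/2]², then subtract the first 7 terms.
∑_{k=1}^{44} k³ = [44×45/2]² = 990² = 980100
∑_{k=1}^{7} k³ = [7×8/2]² = 28² = 784
∑_{k=8}^{44} k³ = 980100 - 784 = 979316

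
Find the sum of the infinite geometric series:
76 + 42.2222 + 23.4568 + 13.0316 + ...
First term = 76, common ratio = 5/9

For |r| < 1, S = a / (1 - r)
S = 76 / (1 - (5/9))
S = 76 / (4/9)
S = 171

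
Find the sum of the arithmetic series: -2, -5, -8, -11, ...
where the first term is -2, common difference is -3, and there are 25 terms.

Sₙ = n/2 × (first + last)
Last term = a + (n-1)d = -2 + (25-1)×(-3) = -74
S_25 = 25/2 × (-2 + (-74))
S_25 = 25/2 × (-76) = -950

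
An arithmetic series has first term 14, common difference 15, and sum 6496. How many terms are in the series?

Using S = n/2 × [2a + (n-1)d]
6496 = n/2 × [2(14) + (n-1)(15)]
6496 = n/2 × [28 + 15n - 15]
12992 = n × [13 + 15n]
15n² + (13)n - 12992 = 0
Discriminant: Δ = (13)² - 4(15)(-12992) = 169 + 779520 = 779689
√Δ = 883
n = [-(13) + √Δ] / (2·15) = (-13 + 883) / 30 = 870 / 30 = 29
(The negative root is discarded since n must be a positive integer.)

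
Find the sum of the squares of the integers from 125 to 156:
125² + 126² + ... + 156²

Use ∑_{k=1}^{n} k² = n(n+1)(2n+1)/6, then subtract the first 124 terms.
∑_{k=1}^{156} k² = 156×157×313/6 = 1277666
∑_{k=1}^{124} k² = 124×125×249/6 = 643250
∑_{k=125}^{156} k² = 1277666 - 643250 = 634416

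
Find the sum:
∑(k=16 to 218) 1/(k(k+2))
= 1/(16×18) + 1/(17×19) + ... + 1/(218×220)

Partial fractions: 1/(k(k+2)) = (1/2)[1/k - 1/(k+2)]
Telescoping leaves the first two and last two terms:
= (1/2)[1/16 + 1/17 - 1/219 - 1/220]
= 367633/6552480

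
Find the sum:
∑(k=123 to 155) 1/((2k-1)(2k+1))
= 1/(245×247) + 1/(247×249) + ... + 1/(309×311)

Partial fractions: 1/((2k-1)(2k+1)) = (1/2)[1/(2k-1) - 1/(2k+1)]
The series telescopes:
= (1/2)[1/245 - 1/311]
= 33/76195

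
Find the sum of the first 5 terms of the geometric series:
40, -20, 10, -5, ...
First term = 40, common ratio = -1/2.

Sₙ = a(1 - rⁿ) / (1 - r)
S_5 = 40(1 - (-1/2)^5) / (1 - (-1/2))
S_5 = 40(1 - (-1/32)) / (3/2)
S_5 = 55/2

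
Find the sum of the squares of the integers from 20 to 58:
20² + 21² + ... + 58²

Use ∑_{k=1}^{n} k² = n(n+1)(2n+1)/6, then subtract the first 19 terms.
∑_{k=1}^{58} k² = 58×59×117/6 = 66729
∑_{k=1}^{19} k² = 19×20×39/6 = 2470
∑_{k=20}^{58} k² = 66729 - 2470 = 64259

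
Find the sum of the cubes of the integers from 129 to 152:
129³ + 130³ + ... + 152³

Use ∑_{k=1}^{n} k³ = [n(n+1)/2]², then subtract the first 128 terms.
∑_{k=1}^{152} k³ = [152×153/2]² = 11628² = 135210384
∑_{k=1}^{128} k³ = [128×129/2]² = 8256² = 68161536
∑_{k=129}^{152} k³ = 135210384 - 68161536 = 67048848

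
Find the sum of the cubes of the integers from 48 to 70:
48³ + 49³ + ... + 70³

Use ∑_{k=1}^{n} k³ = [n(n+1)/2]², then subtract the first 47 terms.
∑_{k=1}^{70} k³ = [70×71/2]² = 2485² = 6175225
∑_{k=1}^{47} k³ = [47×48/2]² = 1128² = 1272384
∑_{k=48}^{70} k³ = 6175225 - 1272384 = 4902841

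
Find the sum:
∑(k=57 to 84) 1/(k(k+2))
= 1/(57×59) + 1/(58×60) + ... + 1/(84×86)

Partial fractions: 1/(k(k+2)) = (1/2)[1/k - 1/(k+2)]
Telescoping leaves the first two and last two terms:
= (1/2)[1/57 + 1/58 - 1/85 - 1/86]
= 68831/12083430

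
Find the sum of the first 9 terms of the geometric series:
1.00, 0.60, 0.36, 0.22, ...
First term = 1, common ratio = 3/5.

Sₙ = a(1 - rⁿ) / (1 - r)
S_9 = 1(1 - (3/5)^9) / (1 - (3/5))
S_9 = 1(1 - (19683/1953125)) / (2/5)
S_9 = 966721/390625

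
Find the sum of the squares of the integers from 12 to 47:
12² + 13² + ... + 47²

Use ∑_{k=1}^{n} k² = n(n+1)(2n+1)/6, then subtract the first 11 terms.
∑_{k=1}^{47} k² = 47×48×95/6 = 35720
∑_{k=1}^{11} k² = 11×12×23/6 = 506
∑_{k=12}^{47} k² = 35720 - 506 = 35214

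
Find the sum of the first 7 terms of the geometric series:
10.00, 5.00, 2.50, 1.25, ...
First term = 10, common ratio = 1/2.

Sₙ = a(1 - rⁿ) / (1 - r)
S_7 = 10(1 - (1/2)^7) / (1 - (1/2))
S_7 = 10(1 - (1/128)) / (1/2)
S_7 = 635/32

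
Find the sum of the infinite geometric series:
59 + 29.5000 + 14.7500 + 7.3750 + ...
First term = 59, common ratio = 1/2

For |r| < 1, S = a / (1 - r)
S = 59 / (1 - (1/2))
S = 59 / (1/2)
S = 118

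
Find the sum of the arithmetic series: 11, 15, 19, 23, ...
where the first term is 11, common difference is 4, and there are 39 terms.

Sₙ = n/2 × (first + last)
Last term = a + (n-1)d = 11 + (39-1)×4 = 163
S_39 = 39/2 × (11 + 163)
S_39 = 39/2 × 174 = 3393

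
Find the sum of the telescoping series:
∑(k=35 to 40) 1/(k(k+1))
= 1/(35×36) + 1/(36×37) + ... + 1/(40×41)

Partial fractions: 1/(k(k+1)) = 1/k - 1/(k+1)
The series telescopes:
= (1/35 - 1/36) + (1/36 - 1/37) + ... + (1/40 - 1/41)
= 1/35 - 1/41
= 6/1435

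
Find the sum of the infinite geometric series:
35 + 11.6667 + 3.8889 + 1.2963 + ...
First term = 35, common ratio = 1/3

For |r| < 1, S = a / (1 - r)
S = 35 / (1 - (1/3))
S = 35 / (2/3)
S = 105/2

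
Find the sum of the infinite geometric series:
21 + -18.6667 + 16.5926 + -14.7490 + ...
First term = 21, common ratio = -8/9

For |r| < 1, S = a / (1 - r)
S = 21 / (1 - (-8/9))
S = 21 / (17/9)
S = 189/17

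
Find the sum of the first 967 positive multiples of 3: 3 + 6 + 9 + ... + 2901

Factor out 3: = 3(1 + 2 + ... + 967) = 3 × n(n+1)/2
= 3 × 967×968/2
= 3 × 468028
= 1404084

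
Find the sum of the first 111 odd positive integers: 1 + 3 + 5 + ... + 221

Sum of first n odd numbers = n²
= 111²
= 12321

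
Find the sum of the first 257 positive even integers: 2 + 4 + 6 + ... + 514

Sum of first n even numbers = n(n+1)
= 257×258
= 66306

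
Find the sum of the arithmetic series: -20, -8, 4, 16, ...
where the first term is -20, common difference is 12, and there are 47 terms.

Sₙ = n/2 × (first + last)
Last term = a + (n-1)d = -20 + (47-1)×12 = 532
S_47 = 47/2 × (-20 + 532)
S_47 = 47/2 × 512 = 12032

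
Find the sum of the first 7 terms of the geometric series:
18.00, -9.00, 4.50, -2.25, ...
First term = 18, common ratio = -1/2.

Sₙ = a(1 - rⁿ) / (1 - r)
S_7 = 18(1 - (-1/2)^7) / (1 - (-1/2))
S_7 = 18(1 - (-1/128)) / (3/2)
S_7 = 387/32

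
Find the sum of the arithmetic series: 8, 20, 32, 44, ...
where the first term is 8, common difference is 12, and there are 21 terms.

Sₙ = n/2 × (first + last)
Last term = a + (n-1)d = 8 + (21-1)×12 = 248
S_21 = 21/2 × (8 + 248)
S_21 = 21/2 × 256 = 2688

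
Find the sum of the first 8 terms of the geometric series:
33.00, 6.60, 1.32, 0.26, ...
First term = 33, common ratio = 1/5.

Sₙ = a(1 - rⁿ) / (1 - r)
S_8 = 33(1 - (1/5)^8) / (1 - (1/5))
S_8 = 33(1 - (1/390625)) / (4/5)
S_8 = 3222648/78125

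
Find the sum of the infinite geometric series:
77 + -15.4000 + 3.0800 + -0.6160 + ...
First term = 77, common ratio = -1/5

For |r| < 1, S = a / (1 - r)
S = 77 / (1 - (-1/5))
S = 77 / (6/5)
S = 385/6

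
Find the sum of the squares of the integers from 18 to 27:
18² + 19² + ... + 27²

Use ∑_{k=1}^{n} k² = n(n+1)(2n+1)/6, then subtract the first 17 terms.
∑_{k=1}^{27} k² = 27×28×55/6 = 6930
∑_{k=1}^{17} k² = 17×18×35/6 = 1785
∑_{k=18}^{27} k² = 6930 - 1785 = 5145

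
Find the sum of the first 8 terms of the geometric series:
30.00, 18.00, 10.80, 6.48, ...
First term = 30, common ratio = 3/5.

Sₙ = a(1 - rⁿ) / (1 - r)
S_8 = 30(1 - (3/5)^8) / (1 - (3/5))
S_8 = 30(1 - (6561/390625)) / (2/5)
S_8 = 1152192/15625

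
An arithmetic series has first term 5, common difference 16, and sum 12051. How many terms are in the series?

Using S = n/2 × [2a + (n-1)d]
12051 = n/2 × [2(5) + (n-1)(16)]
12051 = n/2 × [10 + 16n - 16]
24102 = n × [-6 + 16n]
16n² + (-6)n - 24102 = 0
Discriminant: Δ = (-6)² - 4(16)(-24102) = 36 + 1542528 = 1542564
√Δ = 1242
n = [-(-6) + √Δ] / (2·16) = (6 + 1242) / 32 = 1248 / 32 = 39
(The negative root is discarded since n must be a positive integer.)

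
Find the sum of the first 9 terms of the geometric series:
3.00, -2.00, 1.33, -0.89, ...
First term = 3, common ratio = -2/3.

Sₙ = a(1 - rⁿ) / (1 - r)
S_9 = 3(1 - (-2/3)^9) / (1 - (-2/3))
S_9 = 3(1 - (-512/19683)) / (5/3)
S_9 = 4039/2187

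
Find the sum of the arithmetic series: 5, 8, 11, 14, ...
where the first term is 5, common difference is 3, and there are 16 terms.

Sₙ = n/2 × (first + last)
Last term = a + (n-1)d = 5 + (16-1)×3 = 50
S_16 = 16/2 × (5 + 50)
S_16 = 16/2 × 55 = 440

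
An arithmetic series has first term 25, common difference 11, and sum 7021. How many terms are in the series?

Using S = n/2 × [2a + (n-1)d]
7021 = n/2 × [2(25) + (n-1)(11)]
7021 = n/2 × [50 + 11n - 11]
14042 = n × [39 + 11n]
11n² + (39)n - 14042 = 0
Discriminant: Δ = (39)² - 4(11)(-14042) = 1521 + 617848 = 619369
√Δ = 787
n = [-(39) + √Δ] / (2·11) = (-39 + 787) / 22 = 748 / 22 = 34
(The negative root is discarded since n must be a positive integer.)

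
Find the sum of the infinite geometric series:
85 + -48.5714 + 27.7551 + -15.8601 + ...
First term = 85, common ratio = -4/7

For |r| < 1, S = a / (1 - r)
S = 85 / (1 - (-4/7))
S = 85 / (11/7)
S = 595/11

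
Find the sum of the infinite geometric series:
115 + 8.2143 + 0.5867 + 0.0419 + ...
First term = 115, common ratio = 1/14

For |r| < 1, S = a / (1 - r)
S = 115 / (1 - (1/14))
S = 115 / (13/14)
S = 1610/13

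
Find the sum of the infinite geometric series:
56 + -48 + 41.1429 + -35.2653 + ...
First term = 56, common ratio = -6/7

For |r| < 1, S = a / (1 - r)
S = 56 / (1 - (-6/7))
S = 56 / (13/7)
S = 392/13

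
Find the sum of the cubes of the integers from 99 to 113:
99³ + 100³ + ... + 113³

Use ∑_{k=1}^{n} k³ = [n(n+1)/2]², then subtract the first 98 terms.
∑_{k=1}^{113} k³ = [113×114/2]² = 6441² = 41486481
∑_{k=1}^{98} k³ = [98×99/2]² = 4851² = 23532201
∑_{k=99}^{113} k³ = 41486481 - 23532201 = 17954280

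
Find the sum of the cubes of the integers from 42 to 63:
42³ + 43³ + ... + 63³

Use ∑_{k=1}^{n} k³ = [n(n+1)/2]², then subtract the first 41 terms.
∑_{k=1}^{63} k³ = [63×64/2]² = 2016² = 4064256
∑_{k=1}^{41} k³ = [41×42/2]² = 861² = 741321
∑_{k=42}^{63} k³ = 4064256 - 741321 = 3322935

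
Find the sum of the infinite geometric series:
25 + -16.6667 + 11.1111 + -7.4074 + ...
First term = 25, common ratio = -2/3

For |r| < 1, S = a / (1 - r)
S = 25 / (1 - (-2/3))
S = 25 / (5/3)
S = 15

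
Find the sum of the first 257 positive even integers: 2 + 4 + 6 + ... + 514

Sum of first n even numbers = n(n+1)
= 257×258
= 66306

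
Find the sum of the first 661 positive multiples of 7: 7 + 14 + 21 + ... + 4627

Factor out 7: = 7(1 + 2 + ... + 661) = 7 × n(n+1)/2
= 7 × 661×662/2
= 7 × 218791
= 1531537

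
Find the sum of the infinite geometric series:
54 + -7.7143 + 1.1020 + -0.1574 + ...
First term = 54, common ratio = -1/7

For |r| < 1, S = a / (1 - r)
S = 54 / (1 - (-1/7))
S = 54 / (8/7)
S = 189/4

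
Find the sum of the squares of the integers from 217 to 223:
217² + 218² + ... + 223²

Use ∑_{k=1}^{n} k² = n(n+1)(2n+1)/6, then subtract the first 216 terms.
∑_{k=1}^{223} k² = 223×224×447/6 = 3721424
∑_{k=1}^{216} k² = 216×217×433/6 = 3382596
∑_{k=217}^{223} k² = 3721424 - 3382596 = 338828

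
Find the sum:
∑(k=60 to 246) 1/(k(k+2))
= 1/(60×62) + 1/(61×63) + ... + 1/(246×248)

Partial fractions: 1/(k(k+2)) = (1/2)[1/k - 1/(k+2)]
Telescoping leaves the first two and last two terms:
= (1/2)[1/60 + 1/61 - 1/247 - 1/248]
= 1400069/112098480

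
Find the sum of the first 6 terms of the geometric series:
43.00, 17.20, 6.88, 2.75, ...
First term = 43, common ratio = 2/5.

Sₙ = a(1 - rⁿ) / (1 - r)
S_6 = 43(1 - (2/5)^6) / (1 - (2/5))
S_6 = 43(1 - (64/15625)) / (3/5)
S_6 = 223041/3125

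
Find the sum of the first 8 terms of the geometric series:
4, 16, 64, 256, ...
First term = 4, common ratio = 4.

Sₙ = a(1 - rⁿ) / (1 - r)
S_8 = 4(1 - 4^8) / (1 - 4)
S_8 = 4(1 - 65536) / (-3)
S_8 = 87380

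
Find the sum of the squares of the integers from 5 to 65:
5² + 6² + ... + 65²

Use ∑_{k=1}^{n} k² = n(n+1)(2n+1)/6, then subtract the first 4 terms.
∑_{k=1}^{65} k² = 65×66×131/6 = 93665
∑_{k=1}^{4} k² = 4×5×9/6 = 30
∑_{k=5}^{65} k² = 93665 - 30 = 93635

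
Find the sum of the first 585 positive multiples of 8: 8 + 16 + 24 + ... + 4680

Factor out 8: = 8(1 + 2 + ... + 585) = 8 × n(n+1)/2
= 8 × 585×586/2
= 8 × 171405
= 1371240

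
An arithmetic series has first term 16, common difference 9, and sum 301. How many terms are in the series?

Using S = n/2 × [2a + (n-1)d]
301 = n/2 × [2(16) + (n-1)(9)]
301 = n/2 × [32 + 9n - 9]
602 = n × [23 + 9n]
9n² + (23)n - 602 = 0
Discriminant: Δ = (23)² - 4(9)(-602) = 529 + 21672 = 22201
√Δ = 149
n = [-(23) + √Δ] / (2·9) = (-23 + 149) / 18 = 126 / 18 = 7
(The negative root is discarded since n must be a positive integer.)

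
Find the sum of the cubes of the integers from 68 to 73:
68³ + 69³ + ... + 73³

Use ∑_{k=1}^{n} k³ = [n(n+1)/2]², then subtract the first 67 terms.
∑_{k=1}^{73} k³ = [73×74/2]² = 2701² = 7295401
∑_{k=1}^{67} k³ = [67×68/2]² = 2278² = 5189284
∑_{k=68}^{73} k³ = 7295401 - 5189284 = 2106117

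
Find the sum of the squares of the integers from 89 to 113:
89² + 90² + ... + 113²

Use ∑_{k=1}^{n} k² = n(n+1)(2n+1)/6, then subtract the first 88 terms.
∑_{k=1}^{113} k² = 113×114×227/6 = 487369
∑_{k=1}^{88} k² = 88×89×177/6 = 231044
∑_{k=89}^{113} k² = 487369 - 231044 = 256325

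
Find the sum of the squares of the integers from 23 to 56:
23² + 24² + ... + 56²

Use ∑_{k=1}^{n} k² = n(n+1)(2n+1)/6, then subtract the first 22 terms.
∑_{k=1}^{56} k² = 56×57×113/6 = 60116
∑_{k=1}^{22} k² = 22×23×45/6 = 3795
∑_{k=23}^{56} k² = 60116 - 3795 = 56321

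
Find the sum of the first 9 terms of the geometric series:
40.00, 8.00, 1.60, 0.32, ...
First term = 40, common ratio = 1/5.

Sₙ = a(1 - rⁿ) / (1 - r)
S_9 = 40(1 - (1/5)^9) / (1 - (1/5))
S_9 = 40(1 - (1/1953125)) / (4/5)
S_9 = 3906248/78125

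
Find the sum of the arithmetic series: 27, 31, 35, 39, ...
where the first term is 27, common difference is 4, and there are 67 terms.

Sₙ = n/2 × (first + last)
Last term = a + (n-1)d = 27 + (67-1)×4 = 291
S_67 = 67/2 × (27 + 291)
S_67 = 67/2 × 318 = 10653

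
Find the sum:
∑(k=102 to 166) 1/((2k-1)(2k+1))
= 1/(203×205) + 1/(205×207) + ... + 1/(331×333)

Partial fractions: 1/((2k-1)(2k+1)) = (1/2)[1/(2k-1) - 1/(2k+1)]
The series telescopes:
= (1/2)[1/203 - 1/333]
= 65/67599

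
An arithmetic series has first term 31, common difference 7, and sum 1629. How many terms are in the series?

Using S = n/2 × [2a + (n-1)d]
1629 = n/2 × [2(31) + (n-1)(7)]
1629 = n/2 × [62 + 7n - 7]
3258 = n × [55 + 7n]
7n² + (55)n - 3258 = 0
Discriminant: Δ = (55)² - 4(7)(-3258) = 3025 + 91224 = 94249
√Δ = 307
n = [-(55) + √Δ] / (2·7) = (-55 + 307) / 14 = 252 / 14 = 18
(The negative root is discarded since n must be a positive integer.)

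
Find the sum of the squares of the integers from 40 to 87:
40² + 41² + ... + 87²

Use ∑_{k=1}^{n} k² = n(n+1)(2n+1)/6, then subtract the first 39 terms.
∑_{k=1}^{87} k² = 87×88×175/6 = 223300
∑_{k=1}^{39} k² = 39×40×79/6 = 20540
∑_{k=40}^{87} k² = 223300 - 20540 = 202760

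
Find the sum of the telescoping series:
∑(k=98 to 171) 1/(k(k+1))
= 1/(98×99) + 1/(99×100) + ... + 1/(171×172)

Partial fractions: 1/(k(k+1)) = 1/k - 1/(k+1)
The series telescopes:
= (1/98 - 1/99) + (1/99 - 1/100) + ... + (1/171 - 1/172)
= 1/98 - 1/172
= 37/8428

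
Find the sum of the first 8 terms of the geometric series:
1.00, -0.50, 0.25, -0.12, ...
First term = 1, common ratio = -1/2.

Sₙ = a(1 - rⁿ) / (1 - r)
S_8 = 1(1 - (-1/2)^8) / (1 - (-1/2))
S_8 = 1(1 - (1/256)) / (3/2)
S_8 = 85/128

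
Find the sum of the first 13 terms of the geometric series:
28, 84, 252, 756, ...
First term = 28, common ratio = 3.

Sₙ = a(1 - rⁿ) / (1 - r)
S_13 = 28(1 - 3^13) / (1 - 3)
S_13 = 28(1 - 1594323) / (-2)
S_13 = 22320508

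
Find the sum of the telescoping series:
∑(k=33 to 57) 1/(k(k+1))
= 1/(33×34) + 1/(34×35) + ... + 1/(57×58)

Partial fractions: 1/(k(k+1)) = 1/k - 1/(k+1)
The series telescopes:
= (1/33 - 1/34) + (1/34 - 1/35) + ... + (1/57 - 1/58)
= 1/33 - 1/58
= 25/1914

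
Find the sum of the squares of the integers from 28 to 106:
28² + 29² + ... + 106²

Use ∑_{k=1}^{n} k² = n(n+1)(2n+1)/6, then subtract the first 27 terms.
∑_{k=1}^{106} k² = 106×107×213/6 = 402641
∑_{k=1}^{27} k² = 27×28×55/6 = 6930
∑_{k=28}^{106} k² = 402641 - 6930 = 395711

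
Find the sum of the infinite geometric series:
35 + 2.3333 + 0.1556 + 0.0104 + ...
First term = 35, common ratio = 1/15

For |r| < 1, S = a / (1 - r)
S = 35 / (1 - (1/15))
S = 35 / (14/15)
S = 75/2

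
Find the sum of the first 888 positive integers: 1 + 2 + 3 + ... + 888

Formula: ∑k = n(n+1)/2
= 888×889/2
= 789432/2
= 394716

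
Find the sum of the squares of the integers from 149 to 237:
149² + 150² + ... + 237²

Use ∑_{k=1}^{n} k² = n(n+1)(2n+1)/6, then subtract the first 148 terms.
∑_{k=1}^{237} k² = 237×238×475/6 = 4465475
∑_{k=1}^{148} k² = 148×149×297/6 = 1091574
∑_{k=149}^{237} k² = 4465475 - 1091574 = 3373901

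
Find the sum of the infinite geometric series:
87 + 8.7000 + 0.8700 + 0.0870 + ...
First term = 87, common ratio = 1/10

For |r| < 1, S = a / (1 - r)
S = 87 / (1 - (1/10))
S = 87 / (9/10)
S = 290/3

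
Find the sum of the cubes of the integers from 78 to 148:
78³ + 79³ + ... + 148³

Use ∑_{k=1}^{n} k³ = [n(n+1)/2]², then subtract the first 77 terms.
∑_{k=1}^{148} k³ = [148×149/2]² = 11026² = 121572676
∑_{k=1}^{77} k³ = [77×78/2]² = 3003² = 9018009
∑_{k=78}^{148} k³ = 121572676 - 9018009 = 112554667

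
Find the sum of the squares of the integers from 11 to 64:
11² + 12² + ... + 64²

Use ∑_{k=1}^{n} k² = n(n+1)(2n+1)/6, then subtract the first 10 terms.
∑_{k=1}^{64} k² = 64×65×129/6 = 89440
∑_{k=1}^{10} k² = 10×11×21/6 = 385
∑_{k=11}^{64} k² = 89440 - 385 = 89055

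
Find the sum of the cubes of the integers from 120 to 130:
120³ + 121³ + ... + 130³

Use ∑_{k=1}^{n} k³ = [n(n+1)/2]², then subtract the first 119 terms.
∑_{k=1}^{130} k³ = [130×131/2]² = 8515² = 72505225
∑_{k=1}^{119} k³ = [119×120/2]² = 7140² = 50979600
∑_{k=120}^{130} k³ = 72505225 - 50979600 = 21525625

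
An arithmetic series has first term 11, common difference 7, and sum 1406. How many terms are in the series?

Using S = n/2 × [2a + (n-1)d]
1406 = n/2 × [2(11) + (n-1)(7)]
1406 = n/2 × [22 + 7n - 7]
2812 = n × [15 + 7n]
7n² + (15)n - 2812 = 0
Discriminant: Δ = (15)² - 4(7)(-2812) = 225 + 78736 = 78961
√Δ = 281
n = [-(15) + √Δ] / (2·7) = (-15 + 281) / 14 = 266 / 14 = 19
(The negative root is discarded since n must be a positive integer.)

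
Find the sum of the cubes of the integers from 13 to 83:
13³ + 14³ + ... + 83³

Use ∑_{k=1}^{n} k³ = [n(n+1)/2]², then subtract the first 12 terms.
∑_{k=1}^{83} k³ = [83×84/2]² = 3486² = 12152196
∑_{k=1}^{12} k³ = [12×13/2]² = 78² = 6084
∑_{k=13}^{83} k³ = 12152196 - 6084 = 12146112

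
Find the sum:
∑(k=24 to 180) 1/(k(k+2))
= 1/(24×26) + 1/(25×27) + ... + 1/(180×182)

Partial fractions: 1/(k(k+2)) = (1/2)[1/k - 1/(k+2)]
Telescoping leaves the first two and last two terms:
= (1/2)[1/24 + 1/25 - 1/181 - 1/182]
= 698179/19765200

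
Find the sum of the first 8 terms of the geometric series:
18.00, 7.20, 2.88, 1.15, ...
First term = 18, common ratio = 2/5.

Sₙ = a(1 - rⁿ) / (1 - r)
S_8 = 18(1 - (2/5)^8) / (1 - (2/5))
S_8 = 18(1 - (256/390625)) / (3/5)
S_8 = 2342214/78125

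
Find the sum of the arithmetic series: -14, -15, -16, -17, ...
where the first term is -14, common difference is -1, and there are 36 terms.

Sₙ = n/2 × (first + last)
Last term = a + (n-1)d = -14 + (36-1)×(-1) = -49
S_36 = 36/2 × (-14 + (-49))
S_36 = 36/2 × (-63) = -1134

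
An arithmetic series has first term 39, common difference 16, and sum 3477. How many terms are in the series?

Using S = n/2 × [2a + (n-1)d]
3477 = n/2 × [2(39) + (n-1)(16)]
3477 = n/2 × [78 + 16n - 16]
6954 = n × [62 + 16n]
16n² + (62)n - 6954 = 0
Discriminant: Δ = (62)² - 4(16)(-6954) = 3844 + 445056 = 448900
√Δ = 670
n = [-(62) + √Δ] / (2·16) = (-62 + 670) / 32 = 608 / 32 = 19
(The negative root is discarded since n must be a positive integer.)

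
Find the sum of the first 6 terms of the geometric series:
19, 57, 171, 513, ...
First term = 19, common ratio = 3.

Sₙ = a(1 - rⁿ) / (1 - r)
S_6 = 19(1 - 3^6) / (1 - 3)
S_6 = 19(1 - 729) / (-2)
S_6 = 6916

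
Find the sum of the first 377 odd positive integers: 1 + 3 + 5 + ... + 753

Sum of first n odd numbers = n²
= 377²
= 142129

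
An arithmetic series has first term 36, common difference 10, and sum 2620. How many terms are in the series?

Using S = n/2 × [2a + (n-1)d]
2620 = n/2 × [2(36) + (n-1)(10)]
2620 = n/2 × [72 + 10n - 10]
5240 = n × [62 + 10n]
10n² + (62)n - 5240 = 0
Discriminant: Δ = (62)² - 4(10)(-5240) = 3844 + 209600 = 213444
√Δ = 462
n = [-(62) + √Δ] / (2·10) = (-62 + 462) / 20 = 400 / 20 = 20
(The negative root is discarded since n must be a positive integer.)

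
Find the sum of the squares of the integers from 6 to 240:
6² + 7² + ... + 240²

Use ∑_{k=1}^{n} k² = n(n+1)(2n+1)/6, then subtract the first 5 terms.
∑_{k=1}^{240} k² = 240×241×481/6 = 4636840
∑_{k=1}^{5} k² = 5×6×11/6 = 55
∑_{k=6}^{240} k² = 4636840 - 55 = 4636785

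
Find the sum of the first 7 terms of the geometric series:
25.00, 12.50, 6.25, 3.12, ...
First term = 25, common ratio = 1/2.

Sₙ = a(1 - rⁿ) / (1 - r)
S_7 = 25(1 - (1/2)^7) / (1 - (1/2))
S_7 = 25(1 - (1/128)) / (1/2)
S_7 = 3175/64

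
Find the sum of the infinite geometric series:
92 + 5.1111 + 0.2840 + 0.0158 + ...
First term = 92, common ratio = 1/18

For |r| < 1, S = a / (1 - r)
S = 92 / (1 - (1/18))
S = 92 / (17/18)
S = 1656/17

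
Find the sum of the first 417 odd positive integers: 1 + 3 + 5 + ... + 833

Sum of first n odd numbers = n²
= 417²
= 173889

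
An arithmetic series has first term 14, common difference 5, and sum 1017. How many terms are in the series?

Using S = n/2 × [2a + (n-1)d]
1017 = n/2 × [2(14) + (n-1)(5)]
1017 = n/2 × [28 + 5n - 5]
2034 = n × [23 + 5n]
5n² + (23)n - 2034 = 0
Discriminant: Δ = (23)² - 4(5)(-2034) = 529 + 40680 = 41209
√Δ = 203
n = [-(23) + √Δ] / (2·5) = (-23 + 203) / 10 = 180 / 10 = 18
(The negative root is discarded since n must be a positive integer.)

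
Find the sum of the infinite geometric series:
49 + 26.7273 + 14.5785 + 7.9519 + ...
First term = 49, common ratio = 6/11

For |r| < 1, S = a / (1 - r)
S = 49 / (1 - (6/11))
S = 49 / (5/11)
S = 539/5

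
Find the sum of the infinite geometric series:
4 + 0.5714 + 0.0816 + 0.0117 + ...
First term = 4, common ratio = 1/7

For |r| < 1, S = a / (1 - r)
S = 4 / (1 - (1/7))
S = 4 / (6/7)
S = 14/3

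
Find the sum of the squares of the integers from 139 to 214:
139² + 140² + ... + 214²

Use ∑_{k=1}^{n} k² = n(n+1)(2n+1)/6, then subtract the first 138 terms.
∑_{k=1}^{214} k² = 214×215×429/6 = 3289715
∑_{k=1}^{138} k² = 138×139×277/6 = 885569
∑_{k=139}^{214} k² = 3289715 - 885569 = 2404146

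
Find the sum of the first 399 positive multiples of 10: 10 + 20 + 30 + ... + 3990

Factor out 10: = 10(1 + 2 + ... + 399) = 10 × n(n+1)/2
= 10 × 399×400/2
= 10 × 79800
= 798000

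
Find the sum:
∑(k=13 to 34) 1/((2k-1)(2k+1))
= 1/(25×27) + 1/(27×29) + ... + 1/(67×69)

Partial fractions: 1/((2k-1)(2k+1)) = (1/2)[1/(2k-1) - 1/(2k+1)]
The series telescopes:
= (1/2)[1/25 - 1/69]
= 22/1725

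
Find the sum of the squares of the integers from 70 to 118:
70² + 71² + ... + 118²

Use ∑_{k=1}^{n} k² = n(n+1)(2n+1)/6, then subtract the first 69 terms.
∑_{k=1}^{118} k² = 118×119×237/6 = 554659
∑_{k=1}^{69} k² = 69×70×139/6 = 111895
∑_{k=70}^{118} k² = 554659 - 111895 = 442764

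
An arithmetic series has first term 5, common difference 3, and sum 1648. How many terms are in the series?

Using S = n/2 × [2a + (n-1)d]
1648 = n/2 × [2(5) + (n-1)(3)]
1648 = n/2 × [10 + 3n - 3]
3296 = n × [7 + 3n]
3n² + (7)n - 3296 = 0
Discriminant: Δ = (7)² - 4(3)(-3296) = 49 + 39552 = 39601
√Δ = 199
n = [-(7) + √Δ] / (2·3) = (-7 + 199) / 6 = 192 / 6 = 32
(The negative root is discarded since n must be a positive integer.)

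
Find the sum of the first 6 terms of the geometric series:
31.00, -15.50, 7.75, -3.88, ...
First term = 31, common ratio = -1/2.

Sₙ = a(1 - rⁿ) / (1 - r)
S_6 = 31(1 - (-1/2)^6) / (1 - (-1/2))
S_6 = 31(1 - (1/64)) / (3/2)
S_6 = 651/32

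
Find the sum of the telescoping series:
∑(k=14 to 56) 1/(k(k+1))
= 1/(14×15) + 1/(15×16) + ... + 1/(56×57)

Partial fractions: 1/(k(k+1)) = 1/k - 1/(k+1)
The series telescopes:
= (1/14 - 1/15) + (1/15 - 1/16) + ... + (1/56 - 1/57)
= 1/14 - 1/57
= 43/798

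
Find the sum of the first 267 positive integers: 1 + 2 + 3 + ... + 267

Formula: ∑k = n(n+1)/2
= 267×268/2
= 71556/2
= 35778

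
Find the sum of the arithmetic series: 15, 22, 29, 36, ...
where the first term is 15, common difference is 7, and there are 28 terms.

Sₙ = n/2 × (first + last)
Last term = a + (n-1)d = 15 + (28-1)×7 = 204
S_28 = 28/2 × (15 + 204)
S_28 = 28/2 × 219 = 3066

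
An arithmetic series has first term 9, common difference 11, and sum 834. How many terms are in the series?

Using S = n/2 × [2a + (n-1)d]
834 = n/2 × [2(9) + (n-1)(11)]
834 = n/2 × [18 + 11n - 11]
1668 = n × [7 + 11n]
11n² + (7)n - 1668 = 0
Discriminant: Δ = (7)² - 4(11)(-1668) = 49 + 73392 = 73441
√Δ = 271
n = [-(7) + √Δ] / (2·11) = (-7 + 271) / 22 = 264 / 22 = 12
(The negative root is discarded since n must be a positive integer.)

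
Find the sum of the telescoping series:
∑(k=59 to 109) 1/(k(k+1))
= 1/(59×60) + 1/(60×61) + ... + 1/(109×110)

Partial fractions: 1/(k(k+1)) = 1/k - 1/(k+1)
The series telescopes:
= (1/59 - 1/60) + (1/60 - 1/61) + ... + (1/109 - 1/110)
= 1/59 - 1/110
= 51/6490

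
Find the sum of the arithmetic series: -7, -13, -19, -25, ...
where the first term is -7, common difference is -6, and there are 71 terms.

Sₙ = n/2 × (first + last)
Last term = a + (n-1)d = -7 + (71-1)×(-6) = -427
S_71 = 71/2 × (-7 + (-427))
S_71 = 71/2 × (-434) = -15407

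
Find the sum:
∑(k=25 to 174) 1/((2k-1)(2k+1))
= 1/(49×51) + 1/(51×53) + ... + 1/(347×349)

Partial fractions: 1/((2k-1)(2k+1)) = (1/2)[1/(2k-1) - 1/(2k+1)]
The series telescopes:
= (1/2)[1/49 - 1/349]
= 150/17101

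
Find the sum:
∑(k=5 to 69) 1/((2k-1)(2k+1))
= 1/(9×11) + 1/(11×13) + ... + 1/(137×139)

Partial fractions: 1/((2k-1)(2k+1)) = (1/2)[1/(2k-1) - 1/(2k+1)]
The series telescopes:
= (1/2)[1/9 - 1/139]
= 65/1251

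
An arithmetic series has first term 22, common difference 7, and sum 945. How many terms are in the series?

Using S = n/2 × [2a + (n-1)d]
945 = n/2 × [2(22) + (n-1)(7)]
945 = n/2 × [44 + 7n - 7]
1890 = n × [37 + 7n]
7n² + (37)n - 1890 = 0
Discriminant: Δ = (37)² - 4(7)(-1890) = 1369 + 52920 = 54289
√Δ = 233
n = [-(37) + √Δ] / (2·7) = (-37 + 233) / 14 = 196 / 14 = 14
(The negative root is discarded since n must be a positive integer.)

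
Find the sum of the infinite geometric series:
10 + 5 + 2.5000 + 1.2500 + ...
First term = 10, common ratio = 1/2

For |r| < 1, S = a / (1 - r)
S = 10 / (1 - (1/2))
S = 10 / (1/2)
S = 20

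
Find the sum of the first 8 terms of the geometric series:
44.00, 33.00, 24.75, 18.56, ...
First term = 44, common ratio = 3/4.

Sₙ = a(1 - rⁿ) / (1 - r)
S_8 = 44(1 - (3/4)^8) / (1 - (3/4))
S_8 = 44(1 - (6561/65536)) / (1/4)
S_8 = 648725/4096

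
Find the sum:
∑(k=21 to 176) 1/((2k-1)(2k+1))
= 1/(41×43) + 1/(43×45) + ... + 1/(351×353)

Partial fractions: 1/((2k-1)(2k+1)) = (1/2)[1/(2k-1) - 1/(2k+1)]
The series telescopes:
= (1/2)[1/41 - 1/353]
= 156/14473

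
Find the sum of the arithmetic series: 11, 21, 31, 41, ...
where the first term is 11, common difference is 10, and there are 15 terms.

Sₙ = n/2 × (first + last)
Last term = a + (n-1)d = 11 + (15-1)×10 = 151
S_15 = 15/2 × (11 + 151)
S_15 = 15/2 × 162 = 1215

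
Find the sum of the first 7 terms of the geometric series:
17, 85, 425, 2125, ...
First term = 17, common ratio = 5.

Sₙ = a(1 - rⁿ) / (1 - r)
S_7 = 17(1 - 5^7) / (1 - 5)
S_7 = 17(1 - 78125) / (-4)
S_7 = 332027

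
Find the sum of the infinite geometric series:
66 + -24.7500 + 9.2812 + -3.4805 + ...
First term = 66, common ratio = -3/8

For |r| < 1, S = a / (1 - r)
S = 66 / (1 - (-3/8))
S = 66 / (11/8)
S = 48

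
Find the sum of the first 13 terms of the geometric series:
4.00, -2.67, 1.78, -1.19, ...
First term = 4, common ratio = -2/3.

Sₙ = a(1 - rⁿ) / (1 - r)
S_13 = 4(1 - (-2/3)^13) / (1 - (-2/3))
S_13 = 4(1 - (-8192/1594323)) / (5/3)
S_13 = 1282012/531441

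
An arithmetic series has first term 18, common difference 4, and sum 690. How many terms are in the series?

Using S = n/2 × [2a + (n-1)d]
690 = n/2 × [2(18) + (n-1)(4)]
690 = n/2 × [36 + 4n - 4]
1380 = n × [32 + 4n]
4n² + (32)n - 1380 = 0
Discriminant: Δ = (32)² - 4(4)(-1380) = 1024 + 22080 = 23104
√Δ = 152
n = [-(32) + √Δ] / (2·4) = (-32 + 152) / 8 = 120 / 8 = 15
(The negative root is discarded since n must be a positive integer.)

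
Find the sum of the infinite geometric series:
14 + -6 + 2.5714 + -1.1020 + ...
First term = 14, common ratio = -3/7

For |r| < 1, S = a / (1 - r)
S = 14 / (1 - (-3/7))
S = 14 / (10/7)
S = 49/5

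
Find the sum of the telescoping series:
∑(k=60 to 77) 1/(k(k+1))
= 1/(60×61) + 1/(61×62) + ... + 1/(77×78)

Partial fractions: 1/(k(k+1)) = 1/k - 1/(k+1)
The series telescopes:
= (1/60 - 1/61) + (1/61 - 1/62) + ... + (1/77 - 1/78)
= 1/60 - 1/78
= 1/260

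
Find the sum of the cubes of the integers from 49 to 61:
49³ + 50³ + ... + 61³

Use ∑_{k=1}^{n} k³ = [n(n+1)/2]², then subtract the first 48 terms.
∑_{k=1}^{61} k³ = [61×62/2]² = 1891² = 3575881
∑_{k=1}^{48} k³ = [48×49/2]² = 1176² = 1382976
∑_{k=49}^{61} k³ = 3575881 - 1382976 = 2192905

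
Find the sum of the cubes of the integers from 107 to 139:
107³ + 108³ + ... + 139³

Use ∑_{k=1}^{n} k³ = [n(n+1)/2]², then subtract the first 106 terms.
∑_{k=1}^{139} k³ = [139×140/2]² = 9730² = 94672900
∑_{k=1}^{106} k³ = [106×107/2]² = 5671² = 32160241
∑_{k=107}^{139} k³ = 94672900 - 32160241 = 62512659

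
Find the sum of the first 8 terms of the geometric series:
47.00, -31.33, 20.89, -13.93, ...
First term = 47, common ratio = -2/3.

Sₙ = a(1 - rⁿ) / (1 - r)
S_8 = 47(1 - (-2/3)^8) / (1 - (-2/3))
S_8 = 47(1 - (256/6561)) / (5/3)
S_8 = 59267/2187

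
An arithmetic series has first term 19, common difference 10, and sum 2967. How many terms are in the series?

Using S = n/2 × [2a + (n-1)d]
2967 = n/2 × [2(19) + (n-1)(10)]
2967 = n/2 × [38 + 10n - 10]
5934 = n × [28 + 10n]
10n² + (28)n - 5934 = 0
Discriminant: Δ = (28)² - 4(10)(-5934) = 784 + 237360 = 238144
√Δ = 488
n = [-(28) + √Δ] / (2·10) = (-28 + 488) / 20 = 460 / 20 = 23
(The negative root is discarded since n must be a positive integer.)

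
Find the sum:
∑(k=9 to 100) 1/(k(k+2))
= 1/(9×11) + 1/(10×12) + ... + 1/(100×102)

Partial fractions: 1/(k(k+2)) = (1/2)[1/k - 1/(k+2)]
Telescoping leaves the first two and last two terms:
= (1/2)[1/9 + 1/10 - 1/101 - 1/102]
= 14789/154530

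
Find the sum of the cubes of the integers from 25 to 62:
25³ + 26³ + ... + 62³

Use ∑_{k=1}^{n} k³ = [n(n+1)/2]², then subtract the first 24 terms.
∑_{k=1}^{62} k³ = [62×63/2]² = 1953² = 3814209
∑_{k=1}^{24} k³ = [24×25/2]² = 300² = 90000
∑_{k=25}^{62} k³ = 3814209 - 90000 = 3724209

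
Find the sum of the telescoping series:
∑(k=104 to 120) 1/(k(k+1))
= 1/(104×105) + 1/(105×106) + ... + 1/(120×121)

Partial fractions: 1/(k(k+1)) = 1/k - 1/(k+1)
The series telescopes:
= (1/104 - 1/105) + (1/105 - 1/106) + ... + (1/120 - 1/121)
= 1/104 - 1/121
= 17/12584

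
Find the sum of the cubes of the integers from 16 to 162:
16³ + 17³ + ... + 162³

Use ∑_{k=1}^{n} k³ = [n(n+1)/2]², then subtract the first 15 terms.
∑_{k=1}^{162} k³ = [162×163/2]² = 13203² = 174319209
∑_{k=1}^{15} k³ = [15×16/2]² = 120² = 14400
∑_{k=16}^{162} k³ = 174319209 - 14400 = 174304809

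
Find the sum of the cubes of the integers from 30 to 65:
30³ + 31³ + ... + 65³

Use ∑_{k=1}^{n} k³ = [n(n+1)/2]², then subtract the first 29 terms.
∑_{k=1}^{65} k³ = [65×66/2]² = 2145² = 4601025
∑_{k=1}^{29} k³ = [29×30/2]² = 435² = 189225
∑_{k=30}^{65} k³ = 4601025 - 189225 = 4411800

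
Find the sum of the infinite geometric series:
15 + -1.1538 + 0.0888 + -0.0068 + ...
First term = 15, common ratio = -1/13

For |r| < 1, S = a / (1 - r)
S = 15 / (1 - (-1/13))
S = 15 / (14/13)
S = 195/14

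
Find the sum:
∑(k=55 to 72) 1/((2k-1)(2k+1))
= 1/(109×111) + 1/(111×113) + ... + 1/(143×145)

Partial fractions: 1/((2k-1)(2k+1)) = (1/2)[1/(2k-1) - 1/(2k+1)]
The series telescopes:
= (1/2)[1/109 - 1/145]
= 18/15805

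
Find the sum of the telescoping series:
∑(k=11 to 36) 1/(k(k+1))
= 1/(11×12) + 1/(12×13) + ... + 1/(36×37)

Partial fractions: 1/(k(k+1)) = 1/k - 1/(k+1)
The series telescopes:
= (1/11 - 1/12) + (1/12 - 1/13) + ... + (1/36 - 1/37)
= 1/11 - 1/37
= 26/407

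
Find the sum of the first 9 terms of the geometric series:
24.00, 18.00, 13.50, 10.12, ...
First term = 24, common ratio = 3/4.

Sₙ = a(1 - rⁿ) / (1 - r)
S_9 = 24(1 - (3/4)^9) / (1 - (3/4))
S_9 = 24(1 - (19683/262144)) / (1/4)
S_9 = 727383/8192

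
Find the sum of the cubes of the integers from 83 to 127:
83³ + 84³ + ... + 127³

Use ∑_{k=1}^{n} k³ = [n(n+1)/2]², then subtract the first 82 terms.
∑_{k=1}^{127} k³ = [127×128/2]² = 8128² = 66064384
∑_{k=1}^{82} k³ = [82×83/2]² = 3403² = 11580409
∑_{k=83}^{127} k³ = 66064384 - 11580409 = 54483975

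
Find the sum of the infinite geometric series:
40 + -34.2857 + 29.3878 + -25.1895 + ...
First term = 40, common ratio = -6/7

For |r| < 1, S = a / (1 - r)
S = 40 / (1 - (-6/7))
S = 40 / (13/7)
S = 280/13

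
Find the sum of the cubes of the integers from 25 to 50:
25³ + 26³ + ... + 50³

Use ∑_{k=1}^{n} k³ = [n(n+1)/2]², then subtract the first 24 terms.
∑_{k=1}^{50} k³ = [50×51/2]² = 1275² = 1625625
∑_{k=1}^{24} k³ = [24×25/2]² = 300² = 90000
∑_{k=25}^{50} k³ = 1625625 - 90000 = 1535625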